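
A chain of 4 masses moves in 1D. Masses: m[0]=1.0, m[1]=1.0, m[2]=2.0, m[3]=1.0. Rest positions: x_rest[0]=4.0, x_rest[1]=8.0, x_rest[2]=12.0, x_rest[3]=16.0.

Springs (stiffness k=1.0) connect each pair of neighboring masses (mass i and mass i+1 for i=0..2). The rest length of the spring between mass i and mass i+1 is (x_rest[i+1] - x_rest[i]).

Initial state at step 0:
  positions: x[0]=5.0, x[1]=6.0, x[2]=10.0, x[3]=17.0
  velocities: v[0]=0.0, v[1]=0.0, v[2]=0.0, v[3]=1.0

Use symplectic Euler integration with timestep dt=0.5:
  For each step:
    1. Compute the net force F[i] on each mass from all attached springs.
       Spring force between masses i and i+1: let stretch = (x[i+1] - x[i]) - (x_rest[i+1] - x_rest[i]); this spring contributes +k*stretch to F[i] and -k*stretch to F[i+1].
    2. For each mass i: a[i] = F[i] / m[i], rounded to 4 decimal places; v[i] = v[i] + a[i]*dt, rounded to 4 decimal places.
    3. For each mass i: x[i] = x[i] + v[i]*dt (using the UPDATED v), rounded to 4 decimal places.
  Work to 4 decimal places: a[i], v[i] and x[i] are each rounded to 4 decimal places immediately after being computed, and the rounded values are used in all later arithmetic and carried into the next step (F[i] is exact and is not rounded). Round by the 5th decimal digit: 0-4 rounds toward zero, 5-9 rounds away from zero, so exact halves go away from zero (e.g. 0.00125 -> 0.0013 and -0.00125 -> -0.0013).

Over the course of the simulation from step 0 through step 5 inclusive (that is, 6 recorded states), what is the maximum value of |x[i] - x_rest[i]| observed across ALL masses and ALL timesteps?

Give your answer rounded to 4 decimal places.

Step 0: x=[5.0000 6.0000 10.0000 17.0000] v=[0.0000 0.0000 0.0000 1.0000]
Step 1: x=[4.2500 6.7500 10.3750 16.7500] v=[-1.5000 1.5000 0.7500 -0.5000]
Step 2: x=[3.1250 7.7813 11.0938 15.9063] v=[-2.2500 2.0625 1.4375 -1.6875]
Step 3: x=[2.1641 8.4766 12.0001 14.8594] v=[-1.9219 1.3906 1.8125 -2.0938]
Step 4: x=[1.7813 8.4747 12.8234 14.0977] v=[-0.7657 -0.0039 1.6465 -1.5235]
Step 5: x=[2.0718 7.8866 13.2624 14.0174] v=[0.5810 -1.1763 0.8779 -0.1607]
Max displacement = 2.2187

Answer: 2.2187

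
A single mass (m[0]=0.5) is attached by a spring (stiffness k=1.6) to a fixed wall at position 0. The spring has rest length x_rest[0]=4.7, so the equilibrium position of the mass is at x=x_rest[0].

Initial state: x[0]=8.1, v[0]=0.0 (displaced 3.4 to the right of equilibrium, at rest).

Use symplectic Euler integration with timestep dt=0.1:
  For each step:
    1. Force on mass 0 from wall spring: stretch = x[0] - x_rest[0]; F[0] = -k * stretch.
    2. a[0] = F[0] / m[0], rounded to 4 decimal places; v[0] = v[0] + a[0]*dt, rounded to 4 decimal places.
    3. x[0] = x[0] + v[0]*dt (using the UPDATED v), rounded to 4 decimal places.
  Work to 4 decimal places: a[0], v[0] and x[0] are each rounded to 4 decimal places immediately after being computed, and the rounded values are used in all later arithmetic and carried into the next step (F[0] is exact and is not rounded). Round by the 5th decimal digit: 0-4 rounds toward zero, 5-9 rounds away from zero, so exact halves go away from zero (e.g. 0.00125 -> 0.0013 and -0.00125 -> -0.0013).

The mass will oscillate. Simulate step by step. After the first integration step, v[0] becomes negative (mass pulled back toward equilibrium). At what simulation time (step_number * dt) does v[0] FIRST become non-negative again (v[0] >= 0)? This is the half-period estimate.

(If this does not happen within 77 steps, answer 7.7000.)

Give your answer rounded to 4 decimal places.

Step 0: x=[8.1000] v=[0.0000]
Step 1: x=[7.9912] v=[-1.0880]
Step 2: x=[7.7771] v=[-2.1412]
Step 3: x=[7.4645] v=[-3.1259]
Step 4: x=[7.0635] v=[-4.0105]
Step 5: x=[6.5868] v=[-4.7668]
Step 6: x=[6.0497] v=[-5.3706]
Step 7: x=[5.4695] v=[-5.8025]
Step 8: x=[4.8646] v=[-6.0487]
Step 9: x=[4.2545] v=[-6.1014]
Step 10: x=[3.6586] v=[-5.9588]
Step 11: x=[3.0960] v=[-5.6256]
Step 12: x=[2.5848] v=[-5.1123]
Step 13: x=[2.1413] v=[-4.4354]
Step 14: x=[1.7796] v=[-3.6166]
Step 15: x=[1.5114] v=[-2.6821]
Step 16: x=[1.3452] v=[-1.6618]
Step 17: x=[1.2864] v=[-0.5883]
Step 18: x=[1.3368] v=[0.5041]
First v>=0 after going negative at step 18, time=1.8000

Answer: 1.8000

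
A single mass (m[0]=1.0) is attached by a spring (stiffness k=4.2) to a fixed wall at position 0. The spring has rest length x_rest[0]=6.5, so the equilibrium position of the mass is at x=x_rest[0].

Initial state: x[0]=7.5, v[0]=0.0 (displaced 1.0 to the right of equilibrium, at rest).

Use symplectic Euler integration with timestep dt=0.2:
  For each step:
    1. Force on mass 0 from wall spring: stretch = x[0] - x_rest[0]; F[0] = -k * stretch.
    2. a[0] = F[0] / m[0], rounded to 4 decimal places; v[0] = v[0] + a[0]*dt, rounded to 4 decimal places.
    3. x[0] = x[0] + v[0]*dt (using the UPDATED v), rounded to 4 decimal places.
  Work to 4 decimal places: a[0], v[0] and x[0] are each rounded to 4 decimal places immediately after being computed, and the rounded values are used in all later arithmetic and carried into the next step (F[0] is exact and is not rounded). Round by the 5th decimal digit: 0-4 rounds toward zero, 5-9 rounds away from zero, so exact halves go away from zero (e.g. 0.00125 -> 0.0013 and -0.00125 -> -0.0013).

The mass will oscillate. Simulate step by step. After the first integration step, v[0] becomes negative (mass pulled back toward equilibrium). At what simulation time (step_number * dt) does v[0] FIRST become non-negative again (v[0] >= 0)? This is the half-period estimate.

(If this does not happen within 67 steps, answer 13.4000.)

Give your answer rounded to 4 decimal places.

Step 0: x=[7.5000] v=[0.0000]
Step 1: x=[7.3320] v=[-0.8400]
Step 2: x=[7.0242] v=[-1.5389]
Step 3: x=[6.6284] v=[-1.9792]
Step 4: x=[6.2110] v=[-2.0871]
Step 5: x=[5.8421] v=[-1.8443]
Step 6: x=[5.5838] v=[-1.2917]
Step 7: x=[5.4794] v=[-0.5221]
Step 8: x=[5.5464] v=[0.3352]
First v>=0 after going negative at step 8, time=1.6000

Answer: 1.6000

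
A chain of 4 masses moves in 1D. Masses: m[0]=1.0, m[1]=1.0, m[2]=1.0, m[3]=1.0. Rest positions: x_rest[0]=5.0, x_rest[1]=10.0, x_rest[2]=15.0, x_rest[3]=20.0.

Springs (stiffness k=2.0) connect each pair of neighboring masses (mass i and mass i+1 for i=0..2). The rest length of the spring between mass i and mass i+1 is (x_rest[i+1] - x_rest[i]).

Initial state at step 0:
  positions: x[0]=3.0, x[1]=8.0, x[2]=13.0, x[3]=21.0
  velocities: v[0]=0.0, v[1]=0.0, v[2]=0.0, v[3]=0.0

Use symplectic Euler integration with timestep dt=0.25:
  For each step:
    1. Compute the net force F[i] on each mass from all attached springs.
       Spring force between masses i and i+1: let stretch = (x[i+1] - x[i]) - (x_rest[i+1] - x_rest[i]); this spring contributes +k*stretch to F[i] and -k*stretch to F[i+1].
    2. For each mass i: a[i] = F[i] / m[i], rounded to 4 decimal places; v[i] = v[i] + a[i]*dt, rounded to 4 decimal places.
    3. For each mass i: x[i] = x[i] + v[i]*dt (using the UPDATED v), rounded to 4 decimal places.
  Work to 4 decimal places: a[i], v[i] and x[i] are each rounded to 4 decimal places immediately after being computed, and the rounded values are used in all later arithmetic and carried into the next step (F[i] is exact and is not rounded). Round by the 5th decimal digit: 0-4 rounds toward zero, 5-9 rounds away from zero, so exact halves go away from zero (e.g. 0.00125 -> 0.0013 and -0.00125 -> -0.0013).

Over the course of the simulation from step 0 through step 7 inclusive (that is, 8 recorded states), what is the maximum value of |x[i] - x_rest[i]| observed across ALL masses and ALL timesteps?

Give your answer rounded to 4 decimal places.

Step 0: x=[3.0000 8.0000 13.0000 21.0000] v=[0.0000 0.0000 0.0000 0.0000]
Step 1: x=[3.0000 8.0000 13.3750 20.6250] v=[0.0000 0.0000 1.5000 -1.5000]
Step 2: x=[3.0000 8.0469 13.9844 19.9688] v=[0.0000 0.1875 2.4375 -2.6250]
Step 3: x=[3.0059 8.2051 14.5997 19.1895] v=[0.0235 0.6328 2.4610 -3.1172]
Step 4: x=[3.0367 8.5127 14.9894 18.4615] v=[0.1231 1.2305 1.5586 -2.9121]
Step 5: x=[3.1270 8.9454 15.0035 17.9245] v=[0.3611 1.7309 0.0563 -2.1482]
Step 6: x=[3.3196 9.4081 14.6254 17.6473] v=[0.7703 1.8508 -1.5123 -1.1087]
Step 7: x=[3.6483 9.7619 13.9729 17.6174] v=[1.3146 1.4152 -2.6100 -0.1197]
Max displacement = 2.3826

Answer: 2.3826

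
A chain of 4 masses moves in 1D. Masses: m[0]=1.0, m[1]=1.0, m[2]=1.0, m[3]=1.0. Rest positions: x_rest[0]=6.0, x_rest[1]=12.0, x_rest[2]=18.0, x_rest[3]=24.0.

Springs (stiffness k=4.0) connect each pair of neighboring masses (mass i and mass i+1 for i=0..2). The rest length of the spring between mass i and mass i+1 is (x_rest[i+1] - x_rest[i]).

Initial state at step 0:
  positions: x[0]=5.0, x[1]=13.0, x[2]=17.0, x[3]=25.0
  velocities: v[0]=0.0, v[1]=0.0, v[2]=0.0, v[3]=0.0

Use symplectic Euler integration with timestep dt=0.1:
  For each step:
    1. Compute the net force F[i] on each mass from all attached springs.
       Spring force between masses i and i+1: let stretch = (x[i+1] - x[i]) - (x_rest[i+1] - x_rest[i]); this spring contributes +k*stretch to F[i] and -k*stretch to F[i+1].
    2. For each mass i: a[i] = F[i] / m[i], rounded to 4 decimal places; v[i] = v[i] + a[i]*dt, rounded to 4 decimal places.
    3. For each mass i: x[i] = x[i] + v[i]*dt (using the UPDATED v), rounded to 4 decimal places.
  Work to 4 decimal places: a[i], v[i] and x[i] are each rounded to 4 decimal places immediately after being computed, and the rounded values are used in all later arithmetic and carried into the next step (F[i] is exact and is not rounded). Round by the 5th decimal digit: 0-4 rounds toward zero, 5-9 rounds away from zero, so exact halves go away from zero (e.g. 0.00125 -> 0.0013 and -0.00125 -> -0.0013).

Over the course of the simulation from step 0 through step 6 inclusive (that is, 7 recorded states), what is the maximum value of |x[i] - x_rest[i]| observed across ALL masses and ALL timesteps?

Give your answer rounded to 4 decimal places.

Step 0: x=[5.0000 13.0000 17.0000 25.0000] v=[0.0000 0.0000 0.0000 0.0000]
Step 1: x=[5.0800 12.8400 17.1600 24.9200] v=[0.8000 -1.6000 1.6000 -0.8000]
Step 2: x=[5.2304 12.5424 17.4576 24.7696] v=[1.5040 -2.9760 2.9760 -1.5040]
Step 3: x=[5.4333 12.1489 17.8511 24.5667] v=[2.0288 -3.9347 3.9347 -2.0288]
Step 4: x=[5.6648 11.7149 18.2851 24.3352] v=[2.3150 -4.3401 4.3401 -2.3150]
Step 5: x=[5.8983 11.3017 18.6983 24.1017] v=[2.3350 -4.1321 4.1321 -2.3350]
Step 6: x=[6.1079 10.9682 19.0318 23.8921] v=[2.0964 -3.3348 3.3348 -2.0964]
Max displacement = 1.0318

Answer: 1.0318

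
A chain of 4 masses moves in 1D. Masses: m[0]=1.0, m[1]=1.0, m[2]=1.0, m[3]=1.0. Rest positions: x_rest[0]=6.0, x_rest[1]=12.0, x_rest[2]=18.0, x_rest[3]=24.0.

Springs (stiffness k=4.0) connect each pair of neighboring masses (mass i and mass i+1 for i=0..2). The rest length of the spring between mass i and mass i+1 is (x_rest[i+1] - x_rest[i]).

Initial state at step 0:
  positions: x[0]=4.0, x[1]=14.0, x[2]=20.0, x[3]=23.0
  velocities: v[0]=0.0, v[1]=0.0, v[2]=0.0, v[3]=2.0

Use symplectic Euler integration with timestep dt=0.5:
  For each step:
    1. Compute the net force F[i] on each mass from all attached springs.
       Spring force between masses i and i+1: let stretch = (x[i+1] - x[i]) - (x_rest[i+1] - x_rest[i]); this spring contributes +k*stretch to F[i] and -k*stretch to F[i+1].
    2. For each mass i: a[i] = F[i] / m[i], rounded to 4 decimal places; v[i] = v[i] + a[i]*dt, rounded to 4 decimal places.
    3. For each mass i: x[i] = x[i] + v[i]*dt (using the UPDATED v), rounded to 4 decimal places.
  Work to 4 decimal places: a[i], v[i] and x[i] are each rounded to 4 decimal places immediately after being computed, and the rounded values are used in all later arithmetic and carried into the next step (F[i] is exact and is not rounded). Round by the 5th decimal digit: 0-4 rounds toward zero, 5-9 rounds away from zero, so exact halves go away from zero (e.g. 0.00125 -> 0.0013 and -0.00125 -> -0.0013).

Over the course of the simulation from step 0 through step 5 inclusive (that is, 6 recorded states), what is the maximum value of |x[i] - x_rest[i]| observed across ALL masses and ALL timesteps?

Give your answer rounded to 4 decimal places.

Step 0: x=[4.0000 14.0000 20.0000 23.0000] v=[0.0000 0.0000 0.0000 2.0000]
Step 1: x=[8.0000 10.0000 17.0000 27.0000] v=[8.0000 -8.0000 -6.0000 8.0000]
Step 2: x=[8.0000 11.0000 17.0000 27.0000] v=[0.0000 2.0000 0.0000 0.0000]
Step 3: x=[5.0000 15.0000 21.0000 23.0000] v=[-6.0000 8.0000 8.0000 -8.0000]
Step 4: x=[6.0000 15.0000 21.0000 23.0000] v=[2.0000 0.0000 0.0000 0.0000]
Step 5: x=[10.0000 12.0000 17.0000 27.0000] v=[8.0000 -6.0000 -8.0000 8.0000]
Max displacement = 4.0000

Answer: 4.0000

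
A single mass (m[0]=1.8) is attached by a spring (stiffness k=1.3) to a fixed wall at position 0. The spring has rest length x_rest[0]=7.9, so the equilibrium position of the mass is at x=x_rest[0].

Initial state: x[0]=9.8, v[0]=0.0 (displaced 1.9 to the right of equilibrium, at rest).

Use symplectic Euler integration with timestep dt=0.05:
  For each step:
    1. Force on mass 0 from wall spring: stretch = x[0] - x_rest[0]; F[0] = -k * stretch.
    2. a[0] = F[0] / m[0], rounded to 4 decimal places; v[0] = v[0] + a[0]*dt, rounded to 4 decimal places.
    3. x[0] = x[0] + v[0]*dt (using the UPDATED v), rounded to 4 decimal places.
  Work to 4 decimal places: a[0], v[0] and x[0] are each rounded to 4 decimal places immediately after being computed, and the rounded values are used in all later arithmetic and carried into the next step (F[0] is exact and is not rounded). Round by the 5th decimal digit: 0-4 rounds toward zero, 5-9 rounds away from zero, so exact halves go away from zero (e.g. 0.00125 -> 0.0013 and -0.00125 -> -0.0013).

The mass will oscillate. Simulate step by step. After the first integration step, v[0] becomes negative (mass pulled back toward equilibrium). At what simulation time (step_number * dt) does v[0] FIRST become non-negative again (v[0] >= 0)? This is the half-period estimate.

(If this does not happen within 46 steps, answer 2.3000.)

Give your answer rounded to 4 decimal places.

Answer: 2.3000

Derivation:
Step 0: x=[9.8000] v=[0.0000]
Step 1: x=[9.7966] v=[-0.0686]
Step 2: x=[9.7897] v=[-0.1371]
Step 3: x=[9.7794] v=[-0.2053]
Step 4: x=[9.7657] v=[-0.2732]
Step 5: x=[9.7487] v=[-0.3406]
Step 6: x=[9.7283] v=[-0.4074]
Step 7: x=[9.7046] v=[-0.4734]
Step 8: x=[9.6777] v=[-0.5386]
Step 9: x=[9.6476] v=[-0.6028]
Step 10: x=[9.6143] v=[-0.6659]
Step 11: x=[9.5779] v=[-0.7278]
Step 12: x=[9.5385] v=[-0.7884]
Step 13: x=[9.4961] v=[-0.8476]
Step 14: x=[9.4508] v=[-0.9052]
Step 15: x=[9.4027] v=[-0.9612]
Step 16: x=[9.3519] v=[-1.0155]
Step 17: x=[9.2985] v=[-1.0679]
Step 18: x=[9.2426] v=[-1.1184]
Step 19: x=[9.1843] v=[-1.1669]
Step 20: x=[9.1236] v=[-1.2133]
Step 21: x=[9.0607] v=[-1.2575]
Step 22: x=[8.9957] v=[-1.2994]
Step 23: x=[8.9288] v=[-1.3390]
Step 24: x=[8.8600] v=[-1.3762]
Step 25: x=[8.7895] v=[-1.4109]
Step 26: x=[8.7174] v=[-1.4430]
Step 27: x=[8.6438] v=[-1.4725]
Step 28: x=[8.5688] v=[-1.4994]
Step 29: x=[8.4926] v=[-1.5236]
Step 30: x=[8.4154] v=[-1.5450]
Step 31: x=[8.3372] v=[-1.5636]
Step 32: x=[8.2582] v=[-1.5794]
Step 33: x=[8.1786] v=[-1.5923]
Step 34: x=[8.0985] v=[-1.6024]
Step 35: x=[8.0180] v=[-1.6096]
Step 36: x=[7.9373] v=[-1.6139]
Step 37: x=[7.8565] v=[-1.6152]
Step 38: x=[7.7758] v=[-1.6136]
Step 39: x=[7.6953] v=[-1.6091]
Step 40: x=[7.6152] v=[-1.6017]
Step 41: x=[7.5356] v=[-1.5914]
Step 42: x=[7.4567] v=[-1.5782]
Step 43: x=[7.3786] v=[-1.5622]
Step 44: x=[7.3014] v=[-1.5434]
Step 45: x=[7.2253] v=[-1.5218]
Step 46: x=[7.1504] v=[-1.4974]
v[0] did not become non-negative within 46 steps; using fallback time=2.3000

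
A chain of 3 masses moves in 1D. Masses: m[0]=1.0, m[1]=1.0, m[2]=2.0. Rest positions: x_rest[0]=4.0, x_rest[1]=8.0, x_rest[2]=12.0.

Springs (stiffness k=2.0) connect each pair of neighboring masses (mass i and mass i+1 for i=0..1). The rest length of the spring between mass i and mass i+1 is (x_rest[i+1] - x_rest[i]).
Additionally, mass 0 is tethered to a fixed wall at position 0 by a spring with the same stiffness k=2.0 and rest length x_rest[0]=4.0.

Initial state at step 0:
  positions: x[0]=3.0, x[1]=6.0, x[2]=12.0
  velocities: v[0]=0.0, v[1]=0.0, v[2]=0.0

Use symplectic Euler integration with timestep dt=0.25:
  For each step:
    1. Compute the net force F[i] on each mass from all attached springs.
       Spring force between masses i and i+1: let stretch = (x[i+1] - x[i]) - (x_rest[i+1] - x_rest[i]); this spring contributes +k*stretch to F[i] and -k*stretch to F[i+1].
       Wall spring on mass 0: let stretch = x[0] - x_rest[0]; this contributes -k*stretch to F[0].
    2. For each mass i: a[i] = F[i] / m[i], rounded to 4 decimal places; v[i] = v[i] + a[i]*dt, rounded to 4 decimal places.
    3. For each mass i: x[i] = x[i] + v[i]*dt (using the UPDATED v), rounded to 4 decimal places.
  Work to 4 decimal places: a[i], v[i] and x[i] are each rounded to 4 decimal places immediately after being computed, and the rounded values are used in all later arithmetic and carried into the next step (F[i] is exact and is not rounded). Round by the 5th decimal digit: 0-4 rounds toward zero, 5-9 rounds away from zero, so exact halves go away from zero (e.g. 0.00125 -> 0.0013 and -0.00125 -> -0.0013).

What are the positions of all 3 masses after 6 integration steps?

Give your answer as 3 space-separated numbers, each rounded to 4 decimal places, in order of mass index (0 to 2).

Step 0: x=[3.0000 6.0000 12.0000] v=[0.0000 0.0000 0.0000]
Step 1: x=[3.0000 6.3750 11.8750] v=[0.0000 1.5000 -0.5000]
Step 2: x=[3.0469 7.0156 11.6563] v=[0.1875 2.5625 -0.8750]
Step 3: x=[3.2090 7.7402 11.3975] v=[0.6484 2.8985 -1.0352]
Step 4: x=[3.5364 8.3556 11.1601] v=[1.3095 2.4616 -0.9495]
Step 5: x=[4.0241 8.7192 10.9975] v=[1.9509 1.4543 -0.6506]
Step 6: x=[4.5957 8.7807 10.9425] v=[2.2864 0.2459 -0.2202]

Answer: 4.5957 8.7807 10.9425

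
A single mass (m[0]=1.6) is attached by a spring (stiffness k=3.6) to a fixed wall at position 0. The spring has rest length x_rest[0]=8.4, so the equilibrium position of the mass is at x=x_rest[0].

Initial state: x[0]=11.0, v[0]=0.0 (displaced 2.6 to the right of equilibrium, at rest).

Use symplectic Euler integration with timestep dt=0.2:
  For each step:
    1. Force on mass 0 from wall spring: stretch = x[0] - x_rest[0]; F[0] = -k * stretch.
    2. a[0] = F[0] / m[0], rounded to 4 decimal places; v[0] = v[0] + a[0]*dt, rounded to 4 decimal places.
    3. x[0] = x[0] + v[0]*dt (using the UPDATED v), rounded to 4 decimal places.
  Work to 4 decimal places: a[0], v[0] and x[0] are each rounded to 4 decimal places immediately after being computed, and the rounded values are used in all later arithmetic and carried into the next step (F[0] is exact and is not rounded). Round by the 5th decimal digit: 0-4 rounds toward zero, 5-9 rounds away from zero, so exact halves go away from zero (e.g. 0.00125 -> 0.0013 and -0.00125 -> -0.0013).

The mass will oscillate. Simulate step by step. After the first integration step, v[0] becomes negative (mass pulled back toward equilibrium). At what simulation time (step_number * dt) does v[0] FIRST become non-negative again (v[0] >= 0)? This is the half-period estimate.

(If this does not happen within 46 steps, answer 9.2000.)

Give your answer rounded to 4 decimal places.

Step 0: x=[11.0000] v=[0.0000]
Step 1: x=[10.7660] v=[-1.1700]
Step 2: x=[10.3191] v=[-2.2347]
Step 3: x=[9.6994] v=[-3.0983]
Step 4: x=[8.9628] v=[-3.6830]
Step 5: x=[8.1755] v=[-3.9363]
Step 6: x=[7.4084] v=[-3.8353]
Step 7: x=[6.7306] v=[-3.3891]
Step 8: x=[6.2030] v=[-2.6379]
Step 9: x=[5.8732] v=[-1.6492]
Step 10: x=[5.7708] v=[-0.5121]
Step 11: x=[5.9050] v=[0.6710]
First v>=0 after going negative at step 11, time=2.2000

Answer: 2.2000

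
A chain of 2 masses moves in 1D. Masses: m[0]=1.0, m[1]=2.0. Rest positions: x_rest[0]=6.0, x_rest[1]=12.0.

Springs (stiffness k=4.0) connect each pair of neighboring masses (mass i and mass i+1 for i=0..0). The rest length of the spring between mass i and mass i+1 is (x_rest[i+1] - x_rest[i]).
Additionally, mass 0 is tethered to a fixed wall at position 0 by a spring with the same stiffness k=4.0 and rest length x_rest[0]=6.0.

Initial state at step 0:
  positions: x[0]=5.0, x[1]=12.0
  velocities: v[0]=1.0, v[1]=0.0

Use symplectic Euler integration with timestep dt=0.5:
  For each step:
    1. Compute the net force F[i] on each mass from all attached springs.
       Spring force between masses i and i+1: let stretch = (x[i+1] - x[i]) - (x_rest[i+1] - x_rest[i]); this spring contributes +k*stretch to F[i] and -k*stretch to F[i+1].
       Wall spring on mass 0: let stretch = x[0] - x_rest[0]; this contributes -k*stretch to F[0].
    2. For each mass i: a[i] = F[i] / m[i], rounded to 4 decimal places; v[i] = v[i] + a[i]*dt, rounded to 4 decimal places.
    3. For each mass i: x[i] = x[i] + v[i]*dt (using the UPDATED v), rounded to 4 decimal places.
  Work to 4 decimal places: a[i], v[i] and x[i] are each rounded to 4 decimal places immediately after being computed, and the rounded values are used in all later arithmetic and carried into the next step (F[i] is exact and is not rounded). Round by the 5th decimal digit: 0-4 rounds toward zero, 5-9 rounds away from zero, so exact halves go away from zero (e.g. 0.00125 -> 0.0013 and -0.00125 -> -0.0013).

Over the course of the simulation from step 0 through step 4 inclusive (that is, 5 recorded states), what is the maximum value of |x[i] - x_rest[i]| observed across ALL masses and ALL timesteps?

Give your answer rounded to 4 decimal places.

Answer: 1.5000

Derivation:
Step 0: x=[5.0000 12.0000] v=[1.0000 0.0000]
Step 1: x=[7.5000 11.5000] v=[5.0000 -1.0000]
Step 2: x=[6.5000 12.0000] v=[-2.0000 1.0000]
Step 3: x=[4.5000 12.7500] v=[-4.0000 1.5000]
Step 4: x=[6.2500 12.3750] v=[3.5000 -0.7500]
Max displacement = 1.5000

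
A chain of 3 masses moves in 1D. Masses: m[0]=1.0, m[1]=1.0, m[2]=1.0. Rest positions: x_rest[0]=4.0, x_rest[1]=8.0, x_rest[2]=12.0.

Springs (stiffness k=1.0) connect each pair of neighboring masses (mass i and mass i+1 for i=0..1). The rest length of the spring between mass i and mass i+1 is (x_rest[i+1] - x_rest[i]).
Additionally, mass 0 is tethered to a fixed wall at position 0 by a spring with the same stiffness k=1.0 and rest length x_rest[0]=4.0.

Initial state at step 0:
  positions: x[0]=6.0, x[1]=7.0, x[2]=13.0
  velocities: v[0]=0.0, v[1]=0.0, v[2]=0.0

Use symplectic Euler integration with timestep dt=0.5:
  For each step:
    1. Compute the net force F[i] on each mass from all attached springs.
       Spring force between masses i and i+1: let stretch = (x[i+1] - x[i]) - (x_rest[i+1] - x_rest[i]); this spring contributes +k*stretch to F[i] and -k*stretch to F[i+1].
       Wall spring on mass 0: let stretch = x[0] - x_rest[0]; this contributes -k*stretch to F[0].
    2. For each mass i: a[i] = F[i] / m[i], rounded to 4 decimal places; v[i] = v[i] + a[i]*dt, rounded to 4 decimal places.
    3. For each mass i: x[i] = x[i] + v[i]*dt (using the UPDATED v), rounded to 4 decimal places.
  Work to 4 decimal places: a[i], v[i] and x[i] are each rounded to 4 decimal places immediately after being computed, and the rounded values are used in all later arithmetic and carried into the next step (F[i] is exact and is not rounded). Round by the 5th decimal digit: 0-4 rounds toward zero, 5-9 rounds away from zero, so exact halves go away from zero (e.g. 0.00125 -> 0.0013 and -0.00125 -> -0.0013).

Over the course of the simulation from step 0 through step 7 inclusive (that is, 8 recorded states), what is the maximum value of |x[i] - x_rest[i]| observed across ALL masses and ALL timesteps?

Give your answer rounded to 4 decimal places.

Step 0: x=[6.0000 7.0000 13.0000] v=[0.0000 0.0000 0.0000]
Step 1: x=[4.7500 8.2500 12.5000] v=[-2.5000 2.5000 -1.0000]
Step 2: x=[3.1875 9.6875 11.9375] v=[-3.1250 2.8750 -1.1250]
Step 3: x=[2.4531 10.0625 11.8125] v=[-1.4688 0.7500 -0.2500]
Step 4: x=[3.0078 8.9727 12.2500] v=[1.1094 -2.1797 0.8750]
Step 5: x=[4.3018 7.2110 12.8682] v=[2.5880 -3.5235 1.2364]
Step 6: x=[5.2477 6.1363 13.0721] v=[1.8917 -2.1495 0.4078]
Step 7: x=[5.1038 6.5734 12.5421] v=[-0.2879 0.8741 -1.0601]
Max displacement = 2.0625

Answer: 2.0625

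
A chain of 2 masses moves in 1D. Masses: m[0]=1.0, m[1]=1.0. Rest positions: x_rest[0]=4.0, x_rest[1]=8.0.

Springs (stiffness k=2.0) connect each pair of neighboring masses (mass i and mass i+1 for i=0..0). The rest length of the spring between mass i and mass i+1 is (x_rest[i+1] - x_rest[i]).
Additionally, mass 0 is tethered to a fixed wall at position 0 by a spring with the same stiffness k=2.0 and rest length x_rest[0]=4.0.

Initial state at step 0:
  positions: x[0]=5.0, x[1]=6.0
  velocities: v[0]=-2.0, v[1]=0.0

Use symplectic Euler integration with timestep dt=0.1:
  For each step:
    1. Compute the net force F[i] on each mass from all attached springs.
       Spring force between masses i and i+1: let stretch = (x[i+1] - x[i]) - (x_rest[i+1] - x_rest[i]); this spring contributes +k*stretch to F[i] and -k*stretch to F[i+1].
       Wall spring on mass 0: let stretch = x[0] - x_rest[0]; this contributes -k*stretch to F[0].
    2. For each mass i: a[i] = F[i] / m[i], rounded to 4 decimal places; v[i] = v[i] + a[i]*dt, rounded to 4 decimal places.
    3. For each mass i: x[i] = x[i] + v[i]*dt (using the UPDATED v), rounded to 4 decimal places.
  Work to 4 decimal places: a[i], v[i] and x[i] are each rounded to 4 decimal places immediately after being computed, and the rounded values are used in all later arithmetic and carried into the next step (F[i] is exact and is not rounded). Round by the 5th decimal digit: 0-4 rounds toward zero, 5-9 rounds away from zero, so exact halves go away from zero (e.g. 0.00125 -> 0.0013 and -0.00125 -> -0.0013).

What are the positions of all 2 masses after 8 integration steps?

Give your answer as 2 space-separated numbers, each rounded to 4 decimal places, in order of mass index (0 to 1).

Answer: 1.9205 7.3553

Derivation:
Step 0: x=[5.0000 6.0000] v=[-2.0000 0.0000]
Step 1: x=[4.7200 6.0600] v=[-2.8000 0.6000]
Step 2: x=[4.3724 6.1732] v=[-3.4760 1.1320]
Step 3: x=[3.9734 6.3304] v=[-3.9903 1.5718]
Step 4: x=[3.5420 6.5204] v=[-4.3136 1.9004]
Step 5: x=[3.0994 6.7309] v=[-4.4263 2.1047]
Step 6: x=[2.6674 6.9487] v=[-4.3199 2.1784]
Step 7: x=[2.2677 7.1609] v=[-3.9971 2.1221]
Step 8: x=[1.9205 7.3553] v=[-3.4720 1.9435]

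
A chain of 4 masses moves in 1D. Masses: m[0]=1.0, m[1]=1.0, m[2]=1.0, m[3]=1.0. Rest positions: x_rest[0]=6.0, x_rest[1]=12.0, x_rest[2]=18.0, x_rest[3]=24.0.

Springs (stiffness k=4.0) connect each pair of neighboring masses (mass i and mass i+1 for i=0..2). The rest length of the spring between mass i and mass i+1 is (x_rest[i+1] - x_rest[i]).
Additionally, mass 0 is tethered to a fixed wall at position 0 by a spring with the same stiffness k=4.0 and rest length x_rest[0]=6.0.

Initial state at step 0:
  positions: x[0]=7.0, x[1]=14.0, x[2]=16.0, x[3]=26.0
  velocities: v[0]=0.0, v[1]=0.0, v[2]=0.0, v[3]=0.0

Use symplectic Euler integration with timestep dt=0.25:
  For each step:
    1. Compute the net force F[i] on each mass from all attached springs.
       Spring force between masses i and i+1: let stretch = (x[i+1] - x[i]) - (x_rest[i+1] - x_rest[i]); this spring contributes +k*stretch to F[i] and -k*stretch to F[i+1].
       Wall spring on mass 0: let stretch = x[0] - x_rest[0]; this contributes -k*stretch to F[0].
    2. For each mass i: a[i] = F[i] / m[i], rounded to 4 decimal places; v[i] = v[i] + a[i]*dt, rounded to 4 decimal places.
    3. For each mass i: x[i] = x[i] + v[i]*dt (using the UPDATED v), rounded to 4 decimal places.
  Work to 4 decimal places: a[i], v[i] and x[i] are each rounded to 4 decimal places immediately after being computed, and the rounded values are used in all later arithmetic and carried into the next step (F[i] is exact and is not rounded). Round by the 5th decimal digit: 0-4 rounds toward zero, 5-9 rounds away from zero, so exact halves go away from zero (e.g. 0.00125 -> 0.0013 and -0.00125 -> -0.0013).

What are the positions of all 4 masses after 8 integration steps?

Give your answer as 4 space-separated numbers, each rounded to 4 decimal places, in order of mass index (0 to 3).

Step 0: x=[7.0000 14.0000 16.0000 26.0000] v=[0.0000 0.0000 0.0000 0.0000]
Step 1: x=[7.0000 12.7500 18.0000 25.0000] v=[0.0000 -5.0000 8.0000 -4.0000]
Step 2: x=[6.6875 11.3750 20.4375 23.7500] v=[-1.2500 -5.5000 9.7500 -5.0000]
Step 3: x=[5.8750 11.0938 21.4375 23.1719] v=[-3.2500 -1.1250 4.0000 -2.3125]
Step 4: x=[4.8985 12.0938 20.2852 23.6602] v=[-3.9062 3.9999 -4.6093 1.9531]
Step 5: x=[4.4962 13.3428 17.9288 24.8047] v=[-1.6094 4.9960 -9.4257 4.5781]
Step 6: x=[5.1815 13.5267 16.1449 25.7303] v=[2.7410 0.7354 -7.1358 3.7022]
Step 7: x=[6.6577 12.2788 16.1028 25.7595] v=[5.9047 -4.9916 -0.1686 0.1168]
Step 8: x=[7.8747 10.5816 17.5188 24.8745] v=[4.8681 -6.7887 5.6641 -3.5399]

Answer: 7.8747 10.5816 17.5188 24.8745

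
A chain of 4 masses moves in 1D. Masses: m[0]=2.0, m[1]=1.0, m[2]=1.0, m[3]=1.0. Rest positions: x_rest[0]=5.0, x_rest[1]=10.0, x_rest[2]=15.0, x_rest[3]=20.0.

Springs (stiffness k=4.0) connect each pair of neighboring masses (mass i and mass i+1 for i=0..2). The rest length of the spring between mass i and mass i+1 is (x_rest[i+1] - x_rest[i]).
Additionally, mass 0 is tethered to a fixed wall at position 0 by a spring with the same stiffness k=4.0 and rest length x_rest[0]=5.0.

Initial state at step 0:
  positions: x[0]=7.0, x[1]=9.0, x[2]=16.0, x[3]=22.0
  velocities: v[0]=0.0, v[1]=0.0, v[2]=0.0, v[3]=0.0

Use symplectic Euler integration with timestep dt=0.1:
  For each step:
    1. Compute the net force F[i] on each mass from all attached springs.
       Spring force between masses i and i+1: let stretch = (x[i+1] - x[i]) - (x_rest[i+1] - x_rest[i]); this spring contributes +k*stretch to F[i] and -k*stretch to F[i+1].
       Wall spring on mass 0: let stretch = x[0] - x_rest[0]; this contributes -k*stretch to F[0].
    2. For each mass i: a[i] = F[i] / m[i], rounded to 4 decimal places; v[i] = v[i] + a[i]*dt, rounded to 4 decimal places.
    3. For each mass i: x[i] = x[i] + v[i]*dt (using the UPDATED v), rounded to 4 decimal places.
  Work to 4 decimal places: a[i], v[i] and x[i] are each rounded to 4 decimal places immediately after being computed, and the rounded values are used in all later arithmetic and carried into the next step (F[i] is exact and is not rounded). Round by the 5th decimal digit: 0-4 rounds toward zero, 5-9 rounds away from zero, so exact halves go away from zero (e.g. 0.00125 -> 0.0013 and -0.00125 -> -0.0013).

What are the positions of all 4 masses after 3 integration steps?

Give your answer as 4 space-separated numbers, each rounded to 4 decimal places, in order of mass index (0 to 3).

Answer: 6.4393 10.0944 15.8064 21.7604

Derivation:
Step 0: x=[7.0000 9.0000 16.0000 22.0000] v=[0.0000 0.0000 0.0000 0.0000]
Step 1: x=[6.9000 9.2000 15.9600 21.9600] v=[-1.0000 2.0000 -0.4000 -0.4000]
Step 2: x=[6.7080 9.5784 15.8896 21.8800] v=[-1.9200 3.7840 -0.7040 -0.8000]
Step 3: x=[6.4393 10.0944 15.8064 21.7604] v=[-2.6875 5.1603 -0.8323 -1.1962]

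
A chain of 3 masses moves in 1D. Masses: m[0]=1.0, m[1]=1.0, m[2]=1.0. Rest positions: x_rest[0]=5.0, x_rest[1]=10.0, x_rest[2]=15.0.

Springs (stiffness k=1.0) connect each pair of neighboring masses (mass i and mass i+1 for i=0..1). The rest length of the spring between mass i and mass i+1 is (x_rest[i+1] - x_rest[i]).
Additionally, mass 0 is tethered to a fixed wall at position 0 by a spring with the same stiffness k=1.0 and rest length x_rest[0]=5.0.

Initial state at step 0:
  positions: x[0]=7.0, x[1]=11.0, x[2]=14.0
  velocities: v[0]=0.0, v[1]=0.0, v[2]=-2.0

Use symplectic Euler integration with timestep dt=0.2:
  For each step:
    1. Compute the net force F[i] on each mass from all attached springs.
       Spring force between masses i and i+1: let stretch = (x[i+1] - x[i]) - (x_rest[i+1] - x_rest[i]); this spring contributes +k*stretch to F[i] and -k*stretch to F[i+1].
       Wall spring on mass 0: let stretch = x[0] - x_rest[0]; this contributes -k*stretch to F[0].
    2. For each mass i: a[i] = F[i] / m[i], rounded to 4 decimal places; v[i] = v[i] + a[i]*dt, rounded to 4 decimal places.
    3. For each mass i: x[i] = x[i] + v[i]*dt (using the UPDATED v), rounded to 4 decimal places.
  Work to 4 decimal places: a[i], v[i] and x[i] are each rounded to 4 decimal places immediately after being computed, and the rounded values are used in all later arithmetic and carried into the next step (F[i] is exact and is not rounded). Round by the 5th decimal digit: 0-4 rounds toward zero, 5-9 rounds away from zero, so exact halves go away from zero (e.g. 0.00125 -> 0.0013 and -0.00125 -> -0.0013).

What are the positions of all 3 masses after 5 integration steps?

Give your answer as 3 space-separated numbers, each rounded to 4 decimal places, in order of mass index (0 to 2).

Answer: 5.4518 10.1744 13.3333

Derivation:
Step 0: x=[7.0000 11.0000 14.0000] v=[0.0000 0.0000 -2.0000]
Step 1: x=[6.8800 10.9600 13.6800] v=[-0.6000 -0.2000 -1.6000]
Step 2: x=[6.6480 10.8656 13.4512] v=[-1.1600 -0.4720 -1.1440]
Step 3: x=[6.3188 10.7059 13.3190] v=[-1.6461 -0.7984 -0.6611]
Step 4: x=[5.9123 10.4753 13.2823] v=[-2.0324 -1.1532 -0.1837]
Step 5: x=[5.4518 10.1744 13.3333] v=[-2.3023 -1.5044 0.2549]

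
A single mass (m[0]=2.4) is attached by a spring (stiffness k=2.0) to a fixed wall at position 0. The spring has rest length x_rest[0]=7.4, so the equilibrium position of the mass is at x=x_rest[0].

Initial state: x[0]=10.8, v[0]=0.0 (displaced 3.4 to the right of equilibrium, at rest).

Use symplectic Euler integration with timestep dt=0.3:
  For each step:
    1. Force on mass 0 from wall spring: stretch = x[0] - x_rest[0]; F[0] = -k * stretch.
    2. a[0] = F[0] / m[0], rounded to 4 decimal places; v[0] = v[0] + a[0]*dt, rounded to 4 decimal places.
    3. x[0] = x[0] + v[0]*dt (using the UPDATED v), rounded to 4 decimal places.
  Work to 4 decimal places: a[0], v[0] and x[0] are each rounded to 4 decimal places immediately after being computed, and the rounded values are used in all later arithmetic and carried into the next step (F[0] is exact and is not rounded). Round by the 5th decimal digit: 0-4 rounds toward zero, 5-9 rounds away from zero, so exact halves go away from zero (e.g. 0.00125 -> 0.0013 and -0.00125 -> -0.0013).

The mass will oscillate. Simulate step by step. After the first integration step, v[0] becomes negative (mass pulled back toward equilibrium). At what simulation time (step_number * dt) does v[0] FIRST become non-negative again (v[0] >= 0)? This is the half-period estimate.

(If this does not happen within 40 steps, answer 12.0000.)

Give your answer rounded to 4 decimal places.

Step 0: x=[10.8000] v=[0.0000]
Step 1: x=[10.5450] v=[-0.8500]
Step 2: x=[10.0541] v=[-1.6362]
Step 3: x=[9.3642] v=[-2.2997]
Step 4: x=[8.5270] v=[-2.7907]
Step 5: x=[7.6053] v=[-3.0725]
Step 6: x=[6.6682] v=[-3.1238]
Step 7: x=[5.7859] v=[-2.9409]
Step 8: x=[5.0247] v=[-2.5374]
Step 9: x=[4.4416] v=[-1.9436]
Step 10: x=[4.0804] v=[-1.2040]
Step 11: x=[3.9682] v=[-0.3741]
Step 12: x=[4.1133] v=[0.4838]
First v>=0 after going negative at step 12, time=3.6000

Answer: 3.6000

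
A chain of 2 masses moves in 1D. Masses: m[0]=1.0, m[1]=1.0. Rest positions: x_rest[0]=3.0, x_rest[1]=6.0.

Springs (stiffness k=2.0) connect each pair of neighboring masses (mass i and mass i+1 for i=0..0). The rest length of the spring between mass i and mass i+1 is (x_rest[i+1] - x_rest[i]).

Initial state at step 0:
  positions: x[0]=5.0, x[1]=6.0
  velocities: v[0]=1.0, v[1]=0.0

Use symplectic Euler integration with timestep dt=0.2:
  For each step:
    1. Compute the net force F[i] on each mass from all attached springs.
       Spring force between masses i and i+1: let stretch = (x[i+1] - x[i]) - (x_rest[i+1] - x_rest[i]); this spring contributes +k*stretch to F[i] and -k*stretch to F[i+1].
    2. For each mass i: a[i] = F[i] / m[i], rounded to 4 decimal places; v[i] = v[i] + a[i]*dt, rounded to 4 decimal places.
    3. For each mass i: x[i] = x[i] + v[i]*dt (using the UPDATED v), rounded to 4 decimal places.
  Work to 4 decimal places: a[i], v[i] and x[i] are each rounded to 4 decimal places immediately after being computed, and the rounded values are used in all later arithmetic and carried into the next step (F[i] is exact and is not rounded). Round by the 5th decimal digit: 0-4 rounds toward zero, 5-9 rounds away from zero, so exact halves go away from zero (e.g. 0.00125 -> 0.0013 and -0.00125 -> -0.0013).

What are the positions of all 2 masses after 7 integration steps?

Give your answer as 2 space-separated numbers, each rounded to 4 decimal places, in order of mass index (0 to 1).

Step 0: x=[5.0000 6.0000] v=[1.0000 0.0000]
Step 1: x=[5.0400 6.1600] v=[0.2000 0.8000]
Step 2: x=[4.9296 6.4704] v=[-0.5520 1.5520]
Step 3: x=[4.7025 6.8975] v=[-1.1357 2.1357]
Step 4: x=[4.4110 7.3890] v=[-1.4577 2.4577]
Step 5: x=[4.1177 7.8823] v=[-1.4665 2.4665]
Step 6: x=[3.8856 8.3144] v=[-1.1607 2.1607]
Step 7: x=[3.7678 8.6322] v=[-0.5892 1.5892]

Answer: 3.7678 8.6322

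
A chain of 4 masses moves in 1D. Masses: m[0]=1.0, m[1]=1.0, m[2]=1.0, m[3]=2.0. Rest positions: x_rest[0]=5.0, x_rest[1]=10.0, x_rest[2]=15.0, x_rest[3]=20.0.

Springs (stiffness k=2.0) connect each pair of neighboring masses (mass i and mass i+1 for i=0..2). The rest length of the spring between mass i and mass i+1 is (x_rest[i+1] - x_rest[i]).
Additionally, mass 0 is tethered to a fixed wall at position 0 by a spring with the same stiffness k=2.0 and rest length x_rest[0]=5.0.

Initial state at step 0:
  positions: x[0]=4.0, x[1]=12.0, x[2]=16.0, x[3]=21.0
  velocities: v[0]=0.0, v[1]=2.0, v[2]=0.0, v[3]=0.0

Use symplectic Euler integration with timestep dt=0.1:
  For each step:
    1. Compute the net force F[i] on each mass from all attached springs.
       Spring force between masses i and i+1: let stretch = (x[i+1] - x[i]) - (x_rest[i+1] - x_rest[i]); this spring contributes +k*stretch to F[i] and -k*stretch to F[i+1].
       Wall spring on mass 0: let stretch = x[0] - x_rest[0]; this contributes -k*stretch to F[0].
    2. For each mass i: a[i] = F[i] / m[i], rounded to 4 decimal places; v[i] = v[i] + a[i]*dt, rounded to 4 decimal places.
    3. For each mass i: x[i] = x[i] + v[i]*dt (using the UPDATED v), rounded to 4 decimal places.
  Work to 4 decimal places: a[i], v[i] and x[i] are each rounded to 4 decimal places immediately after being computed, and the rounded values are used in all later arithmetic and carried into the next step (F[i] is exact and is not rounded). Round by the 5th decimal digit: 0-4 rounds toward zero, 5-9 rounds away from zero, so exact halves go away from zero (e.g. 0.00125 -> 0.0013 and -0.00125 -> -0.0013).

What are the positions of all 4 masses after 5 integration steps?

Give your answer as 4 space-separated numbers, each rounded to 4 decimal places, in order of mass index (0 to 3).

Step 0: x=[4.0000 12.0000 16.0000 21.0000] v=[0.0000 2.0000 0.0000 0.0000]
Step 1: x=[4.0800 12.1200 16.0200 21.0000] v=[0.8000 1.2000 0.2000 0.0000]
Step 2: x=[4.2392 12.1572 16.0616 21.0002] v=[1.5920 0.3720 0.4160 0.0020]
Step 3: x=[4.4720 12.1141 16.1239 21.0010] v=[2.3278 -0.4307 0.6228 0.0081]
Step 4: x=[4.7682 11.9984 16.2035 21.0030] v=[2.9618 -1.1572 0.7963 0.0204]
Step 5: x=[5.1136 11.8222 16.2950 21.0071] v=[3.4542 -1.7622 0.9152 0.0405]

Answer: 5.1136 11.8222 16.2950 21.0071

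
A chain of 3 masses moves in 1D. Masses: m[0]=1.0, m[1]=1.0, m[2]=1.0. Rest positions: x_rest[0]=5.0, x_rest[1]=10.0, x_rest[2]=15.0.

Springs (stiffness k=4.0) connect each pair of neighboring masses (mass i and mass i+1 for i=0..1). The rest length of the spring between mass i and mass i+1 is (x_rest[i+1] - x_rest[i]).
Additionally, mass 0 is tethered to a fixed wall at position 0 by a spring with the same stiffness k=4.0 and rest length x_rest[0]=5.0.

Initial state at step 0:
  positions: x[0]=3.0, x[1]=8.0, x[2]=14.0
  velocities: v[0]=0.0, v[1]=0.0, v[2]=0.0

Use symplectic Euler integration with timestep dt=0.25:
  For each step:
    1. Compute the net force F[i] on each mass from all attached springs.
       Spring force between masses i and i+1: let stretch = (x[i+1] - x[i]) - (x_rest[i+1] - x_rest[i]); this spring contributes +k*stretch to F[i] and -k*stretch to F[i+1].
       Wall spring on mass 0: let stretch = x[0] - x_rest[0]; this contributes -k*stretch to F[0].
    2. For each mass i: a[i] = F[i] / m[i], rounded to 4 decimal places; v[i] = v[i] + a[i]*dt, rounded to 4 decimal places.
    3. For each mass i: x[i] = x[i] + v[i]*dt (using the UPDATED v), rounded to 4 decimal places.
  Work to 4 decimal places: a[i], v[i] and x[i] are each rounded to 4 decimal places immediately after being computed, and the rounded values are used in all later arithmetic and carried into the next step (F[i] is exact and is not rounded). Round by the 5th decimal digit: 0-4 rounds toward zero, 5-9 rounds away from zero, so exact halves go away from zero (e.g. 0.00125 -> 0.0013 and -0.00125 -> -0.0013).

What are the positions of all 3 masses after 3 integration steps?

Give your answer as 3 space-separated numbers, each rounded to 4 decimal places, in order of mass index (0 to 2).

Answer: 5.1406 9.2031 13.0781

Derivation:
Step 0: x=[3.0000 8.0000 14.0000] v=[0.0000 0.0000 0.0000]
Step 1: x=[3.5000 8.2500 13.7500] v=[2.0000 1.0000 -1.0000]
Step 2: x=[4.3125 8.6875 13.3750] v=[3.2500 1.7500 -1.5000]
Step 3: x=[5.1406 9.2031 13.0781] v=[3.3125 2.0625 -1.1875]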